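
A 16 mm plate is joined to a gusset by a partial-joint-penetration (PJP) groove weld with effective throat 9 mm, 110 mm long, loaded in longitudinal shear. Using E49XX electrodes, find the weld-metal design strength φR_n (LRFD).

E49XX → F_EXX = 490 MPa.
Effective throat (given) t_e = 9 mm.
A_we = 9 × 110 = 990 mm².
F_nw = 0.6 F_EXX = 294 MPa.
φR_n = 0.75 × 294 × 990 × 10⁻³ = 218.3 kN.

φR_n ≈ 218 kN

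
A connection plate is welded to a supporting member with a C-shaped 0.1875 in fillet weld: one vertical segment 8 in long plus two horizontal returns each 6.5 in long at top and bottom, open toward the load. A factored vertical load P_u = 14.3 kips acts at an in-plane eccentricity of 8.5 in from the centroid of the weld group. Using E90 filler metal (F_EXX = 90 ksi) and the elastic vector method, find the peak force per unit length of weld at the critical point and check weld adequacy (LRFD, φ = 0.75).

f_max ≈ 2.64 kip/in; adequate

Total weld length L_w = 21 in. Treat welds as unit-width lines.
Centroid: x̄ = 2×6.5×3.25 / 21 = 2.012 in from the vertical weld.
Polar moment about centroid: J = I_x + I_y = [8³/12 + 2×6.5×4²] + [8×2.012² + 2(6.5³/12 + 6.5×1.238²)] = 348.7 in³.
Direct shear f_v = P/L_w = 14.3 / 21 = 0.681 kip/in (vertical).
Torsion M = P·e = 14.3 × 8.5 = 121.55 kip·in.
Critical point at (x, y) = (4.488, 4) from centroid. f_tx = M·y/J = 1.394 kip/in; f_ty = M·x/J = 1.564 kip/in.
Resultant f_max = √[f_tx² + (f_v + f_ty)²] = √[1.394² + (0.681 + 1.564)²] = 2.643 kip/in.
Capacity per unit length: φr_n = 0.75 × 0.6 × 90 × (0.707 × 0.1875) = 5.369 kip/in.
2.643 ≤ 5.369 → adequate.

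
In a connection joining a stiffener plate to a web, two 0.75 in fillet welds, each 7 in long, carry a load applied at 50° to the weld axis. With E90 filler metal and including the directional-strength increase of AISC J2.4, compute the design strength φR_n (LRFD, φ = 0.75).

E90XX → F_EXX = 90 ksi.
t_e = 0.707 × 0.75 = 0.5302 in; A_we = 0.5302 × 14 = 7.423 in².
Directional factor: 1.0 + 0.5 sin^1.5(50°) = 1.335.
F_nw = 0.6 × 90 × 1.335 = 72.1 ksi.
φR_n = 0.75 × 72.1 × 7.423 = 401.4 kip.

φR_n ≈ 401 kip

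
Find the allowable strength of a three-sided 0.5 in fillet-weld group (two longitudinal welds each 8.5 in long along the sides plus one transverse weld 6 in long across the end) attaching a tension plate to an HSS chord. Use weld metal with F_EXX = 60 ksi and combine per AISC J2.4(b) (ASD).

R_n/Ω ≈ 149 kip

t_e = 0.707 × 0.5 = 0.3535 in.
R_nwl = 0.6 × 60 × 0.3535 × 17 = 216.3 kip (longitudinal, 2 welds).
R_nwt = 0.6 × 60 × 0.3535 × 6 = 76.36 kip (transverse, base value).
(i) R_nwl + R_nwt = 292.7 kip; (ii) 0.85 R_nwl + 1.5 R_nwt = 298.4 kip.
R_n = max = 298.4 kip [governs: (ii)]; R_n/Ω = 149.2 kip.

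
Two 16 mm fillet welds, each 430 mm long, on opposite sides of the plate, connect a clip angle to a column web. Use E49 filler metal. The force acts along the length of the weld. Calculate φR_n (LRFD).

E49XX → F_EXX = 490 MPa.
Effective throat t_e = 0.707 × 16 = 11.31 mm.
Total length L = 860 mm; A_we = 11.31 × 860 = 9728 mm².
F_nw = 0.6 F_EXX = 0.6 × 490 = 294 MPa.
φR_n = 0.75 × 294 × 9728 × 10⁻³ = 2145 kN.

φR_n ≈ 2150 kN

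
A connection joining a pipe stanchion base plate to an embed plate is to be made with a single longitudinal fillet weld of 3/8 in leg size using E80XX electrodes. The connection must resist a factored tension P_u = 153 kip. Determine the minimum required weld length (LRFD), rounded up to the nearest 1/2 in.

L = 16.5 in

E80XX → F_EXX = 80 ksi.
Throat t_e = 0.707 × 0.375 = 0.2651 in.
φr_n = 0.75 × 0.6 × 80 × 0.2651 = 9.544 kip/in.
L_req = P_u / φr_n = 153 / 9.544 = 16.03 in total.
Round up → use L = 16.5 in.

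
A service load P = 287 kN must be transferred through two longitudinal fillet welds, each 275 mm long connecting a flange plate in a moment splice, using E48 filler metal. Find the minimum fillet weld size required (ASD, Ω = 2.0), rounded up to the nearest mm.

E48XX → F_EXX = 480 MPa.
Total weld length L = 550 mm.
Required throat t_e = P × Ω / (0.6 F_EXX × L) = 287 × 2.0 / (0.6 × 480 × 550 × 10⁻³) = 3.624 mm.
Required leg w = t_e / 0.707 = 5.126 mm → use 6 mm.

w = 6 mm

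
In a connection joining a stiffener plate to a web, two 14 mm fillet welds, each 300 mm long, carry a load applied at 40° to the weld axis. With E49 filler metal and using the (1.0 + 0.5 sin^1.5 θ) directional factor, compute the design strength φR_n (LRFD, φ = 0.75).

E49XX → F_EXX = 490 MPa.
t_e = 0.707 × 14 = 9.898 mm; A_we = 9.898 × 600 = 5939 mm².
Directional factor: 1.0 + 0.5 sin^1.5(40°) = 1.258.
F_nw = 0.6 × 490 × 1.258 = 369.8 MPa.
φR_n = 0.75 × 369.8 × 5939 × 10⁻³ = 1647 kN.

φR_n ≈ 1650 kN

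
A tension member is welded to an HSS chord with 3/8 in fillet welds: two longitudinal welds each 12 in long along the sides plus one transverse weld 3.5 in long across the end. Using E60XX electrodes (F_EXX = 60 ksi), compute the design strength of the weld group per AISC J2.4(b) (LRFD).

t_e = 0.707 × 0.375 = 0.2651 in.
R_nwl = 0.6 × 60 × 0.2651 × 24 = 229.1 kips (longitudinal, 2 welds).
R_nwt = 0.6 × 60 × 0.2651 × 3.5 = 33.41 kips (transverse, base value).
(i) R_nwl + R_nwt = 262.5 kips; (ii) 0.85 R_nwl + 1.5 R_nwt = 244.8 kips.
R_n = max = 262.5 kips [governs: (i)]; φR_n = 196.9 kips.

φR_n ≈ 197 kips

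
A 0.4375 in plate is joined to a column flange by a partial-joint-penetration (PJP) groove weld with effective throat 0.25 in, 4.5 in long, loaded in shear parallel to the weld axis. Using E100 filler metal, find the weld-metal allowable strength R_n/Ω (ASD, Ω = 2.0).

R_n/Ω ≈ 33.8 kips

E100XX → F_EXX = 100 ksi.
Effective throat (given) t_e = 0.25 in.
A_we = 0.25 × 4.5 = 1.125 in².
F_nw = 0.6 F_EXX = 60 ksi.
R_n/Ω = (60 × 1.125) / 2.0 = 33.75 kips.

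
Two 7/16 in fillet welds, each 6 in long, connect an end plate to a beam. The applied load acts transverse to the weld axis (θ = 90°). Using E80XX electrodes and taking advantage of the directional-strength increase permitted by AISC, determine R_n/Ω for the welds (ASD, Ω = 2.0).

R_n/Ω ≈ 134 kip

E80XX → F_EXX = 80 ksi.
t_e = 0.707 × 0.4375 = 0.3093 in; A_we = 0.3093 × 12 = 3.712 in².
Directional factor: 1.0 + 0.5 sin^1.5(90°) = 1.5.
F_nw = 0.6 × 80 × 1.5 = 72 ksi.
R_n/Ω = (72 × 3.712) / 2.0 = 133.6 kip.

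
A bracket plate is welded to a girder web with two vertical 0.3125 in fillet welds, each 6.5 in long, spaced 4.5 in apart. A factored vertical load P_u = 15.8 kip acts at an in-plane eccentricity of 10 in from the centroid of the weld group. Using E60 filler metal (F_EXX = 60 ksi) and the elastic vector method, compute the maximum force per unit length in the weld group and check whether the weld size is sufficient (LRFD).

Total weld length L_w = 13 in. Treat welds as unit-width lines.
Polar moment about centroid: J = 2[d³/12 + d(b/2)²] = 2[6.5³/12 + 6.5×2.25²] = 111.6 in³.
Direct shear f_v = P/L_w = 15.8 / 13 = 1.215 kip/in (vertical).
Torsion M = P·e = 15.8 × 10 = 158 kip·in.
Critical point at (x, y) = (2.25, 3.25) from centroid. f_tx = M·y/J = 4.602 kip/in; f_ty = M·x/J = 3.186 kip/in.
Resultant f_max = √[f_tx² + (f_v + f_ty)²] = √[4.602² + (1.215 + 3.186)²] = 6.368 kip/in.
Capacity per unit length: φr_n = 0.75 × 0.6 × 60 × (0.707 × 0.3125) = 5.965 kip/in.
6.368 > 5.965 → NOT adequate.

f_max ≈ 6.37 kip/in; NOT adequate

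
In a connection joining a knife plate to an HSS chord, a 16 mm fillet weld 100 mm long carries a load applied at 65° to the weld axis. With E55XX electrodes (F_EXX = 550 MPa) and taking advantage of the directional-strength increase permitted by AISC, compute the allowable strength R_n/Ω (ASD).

t_e = 0.707 × 16 = 11.31 mm; A_we = 11.31 × 100 = 1131 mm².
Directional factor: 1.0 + 0.5 sin^1.5(65°) = 1.431.
F_nw = 0.6 × 550 × 1.431 = 472.4 MPa.
R_n/Ω = (472.4 × 1131) / 2.0 × 10⁻³ = 267.2 kN.

R_n/Ω ≈ 267 kN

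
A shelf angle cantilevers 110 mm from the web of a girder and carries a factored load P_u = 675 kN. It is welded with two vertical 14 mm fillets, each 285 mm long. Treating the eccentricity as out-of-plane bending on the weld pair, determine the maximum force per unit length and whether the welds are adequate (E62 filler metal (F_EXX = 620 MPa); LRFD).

f_max ≈ 2990 N/mm; NOT adequate

L_w = 2 × 285 = 570 mm; section modulus (unit throat) S = 2 × L²/6 = 27080 mm².
Direct shear f_v = P/L_w = 675×10³/570 = 1184 N/mm.
Moment M = P × e = 675×10³ × 110 = 74250000 N·mm; bending f_b = M/S = 2742 N/mm.
f_max = √(f_v² + f_b²) = √(1184² + 2742²) = 2987 N/mm.
φr_n = 0.75 × 0.6 × 620 × (0.707 × 14) = 2762 N/mm → NOT adequate.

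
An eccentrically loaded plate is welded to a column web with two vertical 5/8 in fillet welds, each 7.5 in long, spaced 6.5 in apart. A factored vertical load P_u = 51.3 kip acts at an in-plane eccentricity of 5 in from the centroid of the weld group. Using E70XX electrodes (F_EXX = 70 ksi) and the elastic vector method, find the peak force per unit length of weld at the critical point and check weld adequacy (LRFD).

Total weld length L_w = 15 in. Treat welds as unit-width lines.
Polar moment about centroid: J = 2[d³/12 + d(b/2)²] = 2[7.5³/12 + 7.5×3.25²] = 228.8 in³.
Direct shear f_v = P/L_w = 51.3 / 15 = 3.42 kip/in (vertical).
Torsion M = P·e = 51.3 × 5 = 256.5 kip·in.
Critical point at (x, y) = (3.25, 3.75) from centroid. f_tx = M·y/J = 4.205 kip/in; f_ty = M·x/J = 3.644 kip/in.
Resultant f_max = √[f_tx² + (f_v + f_ty)²] = √[4.205² + (3.42 + 3.644)²] = 8.221 kip/in.
Capacity per unit length: φr_n = 0.75 × 0.6 × 70 × (0.707 × 0.625) = 13.92 kip/in.
8.221 ≤ 13.92 → adequate.

f_max ≈ 8.22 kip/in; adequate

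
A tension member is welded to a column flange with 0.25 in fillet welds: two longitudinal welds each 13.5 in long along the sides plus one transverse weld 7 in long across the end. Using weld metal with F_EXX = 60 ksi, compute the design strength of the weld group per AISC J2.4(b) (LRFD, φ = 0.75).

t_e = 0.707 × 0.25 = 0.1767 in.
R_nwl = 0.6 × 60 × 0.1767 × 27 = 171.8 kip (longitudinal, 2 welds).
R_nwt = 0.6 × 60 × 0.1767 × 7 = 44.54 kip (transverse, base value).
(i) R_nwl + R_nwt = 216.3 kip; (ii) 0.85 R_nwl + 1.5 R_nwt = 212.8 kip.
R_n = max = 216.3 kip [governs: (i)]; φR_n = 162.3 kip.

φR_n ≈ 162 kip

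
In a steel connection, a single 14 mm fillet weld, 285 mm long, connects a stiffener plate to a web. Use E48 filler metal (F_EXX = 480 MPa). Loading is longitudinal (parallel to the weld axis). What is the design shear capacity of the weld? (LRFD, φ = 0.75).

Effective throat t_e = 0.707 × 14 = 9.898 mm.
Total length L = 285 mm; A_we = 9.898 × 285 = 2821 mm².
F_nw = 0.6 F_EXX = 0.6 × 480 = 288 MPa.
φR_n = 0.75 × 288 × 2821 × 10⁻³ = 609.3 kN.

φR_n ≈ 609 kN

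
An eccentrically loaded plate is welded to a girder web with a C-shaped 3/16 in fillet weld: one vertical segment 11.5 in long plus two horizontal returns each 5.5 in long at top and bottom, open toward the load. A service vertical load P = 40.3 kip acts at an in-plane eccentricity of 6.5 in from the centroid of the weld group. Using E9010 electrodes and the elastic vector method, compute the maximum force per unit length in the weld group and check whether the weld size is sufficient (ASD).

E90XX → F_EXX = 90 ksi.
Total weld length L_w = 22.5 in. Treat welds as unit-width lines.
Centroid: x̄ = 2×5.5×2.75 / 22.5 = 1.344 in from the vertical weld.
Polar moment about centroid: J = I_x + I_y = [11.5³/12 + 2×5.5×5.75²] + [11.5×1.344² + 2(5.5³/12 + 5.5×1.406²)] = 560.7 in³.
Direct shear f_v = P/L_w = 40.3 / 22.5 = 1.791 kip/in (vertical).
Torsion M = P·e = 40.3 × 6.5 = 261.95 kip·in.
Critical point at (x, y) = (4.156, 5.75) from centroid. f_tx = M·y/J = 2.686 kip/in; f_ty = M·x/J = 1.941 kip/in.
Resultant f_max = √[f_tx² + (f_v + f_ty)²] = √[2.686² + (1.791 + 1.941)²] = 4.599 kip/in.
Capacity per unit length: r_n/Ω = (1/2.0) × 0.6 × 90 × (0.707 × 0.1875) = 3.579 kip/in.
4.599 > 3.579 → NOT adequate.

f_max ≈ 4.6 kip/in; NOT adequate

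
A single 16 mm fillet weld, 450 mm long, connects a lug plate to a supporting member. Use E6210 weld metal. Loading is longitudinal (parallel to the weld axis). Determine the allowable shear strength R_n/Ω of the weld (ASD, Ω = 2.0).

E62XX → F_EXX = 620 MPa.
Effective throat t_e = 0.707 × 16 = 11.31 mm.
Total length L = 450 mm; A_we = 11.31 × 450 = 5090 mm².
F_nw = 0.6 F_EXX = 0.6 × 620 = 372 MPa.
R_n = 372 × 5090 × 10⁻³ = 1894 kN; R_n/Ω = 1894/2.0 = 946.8 kN.

R_n/Ω ≈ 947 kN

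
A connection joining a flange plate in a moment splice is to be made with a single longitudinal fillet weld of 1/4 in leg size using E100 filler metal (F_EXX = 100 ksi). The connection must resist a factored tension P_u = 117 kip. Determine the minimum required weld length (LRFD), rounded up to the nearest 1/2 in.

L = 15 in

Throat t_e = 0.707 × 0.25 = 0.1767 in.
φr_n = 0.75 × 0.6 × 100 × 0.1767 = 7.954 kip/in.
L_req = P_u / φr_n = 117 / 7.954 = 14.71 in total.
Round up → use L = 15 in.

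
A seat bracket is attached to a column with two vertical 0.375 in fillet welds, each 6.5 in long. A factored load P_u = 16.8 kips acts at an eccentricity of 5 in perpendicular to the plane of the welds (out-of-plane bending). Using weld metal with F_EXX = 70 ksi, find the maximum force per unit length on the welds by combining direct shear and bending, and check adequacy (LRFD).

f_max ≈ 6.1 kip/in; adequate

L_w = 2 × 6.5 = 13 in; section modulus (unit throat) S = 2 × L²/6 = 14.08 in².
Direct shear f_v = P/L_w = 16.8/13 = 1.292 kip/in.
Moment M = P × e = 16.8 × 5 = 84 kip·in; bending f_b = M/S = 5.964 kip/in.
f_max = √(f_v² + f_b²) = √(1.292² + 5.964²) = 6.103 kip/in.
φr_n = 0.75 × 0.6 × 70 × (0.707 × 0.375) = 8.351 kip/in → adequate.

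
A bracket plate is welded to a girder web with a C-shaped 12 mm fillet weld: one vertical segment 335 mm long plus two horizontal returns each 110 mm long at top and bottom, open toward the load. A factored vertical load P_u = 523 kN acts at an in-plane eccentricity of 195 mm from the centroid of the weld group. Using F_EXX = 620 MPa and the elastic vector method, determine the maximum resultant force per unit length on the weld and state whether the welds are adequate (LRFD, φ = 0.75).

Total weld length L_w = 555 mm. Treat welds as unit-width lines.
Centroid: x̄ = 2×110×55 / 555 = 21.8 mm from the vertical weld.
Polar moment about centroid: J = I_x + I_y = [335³/12 + 2×110×167.5²] + [335×21.8² + 2(110³/12 + 110×33.2²)] = 9929000 mm³.
Direct shear f_v = P/L_w = 523×10³ / 555 = 942.3 N/mm (vertical).
Torsion M = P·e = 523×10³ × 195 = 101980000 N·mm.
Critical point at (x, y) = (88.2, 167.5) from centroid. f_tx = M·y/J = 1720 N/mm; f_ty = M·x/J = 905.9 N/mm.
Resultant f_max = √[f_tx² + (f_v + f_ty)²] = √[1720² + (942.3 + 905.9)²] = 2525 N/mm.
Capacity per unit length: φr_n = 0.75 × 0.6 × 620 × (0.707 × 12) = 2367 N/mm.
2525 > 2367 → NOT adequate.

f_max ≈ 2530 N/mm; NOT adequate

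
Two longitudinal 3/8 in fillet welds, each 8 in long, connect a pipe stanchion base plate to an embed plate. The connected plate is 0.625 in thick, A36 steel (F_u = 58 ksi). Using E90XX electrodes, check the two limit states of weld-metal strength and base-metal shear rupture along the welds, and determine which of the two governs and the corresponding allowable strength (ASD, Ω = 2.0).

R_n/Ω ≈ 115 kips (weld metal governs)

E90XX → F_EXX = 90 ksi.
t_e = 0.707 × 0.375 = 0.2651 in; L = 16 in.
Weld metal: R_n/Ω = (1/2.0) × 0.6 × 90 × 0.2651 × 16 = 114.5 kips.
Base metal (shear rupture): R_n/Ω = (1/2.0) × 0.6 × 58 × 0.625 × 16 = 174 kips.
Governing: weld metal.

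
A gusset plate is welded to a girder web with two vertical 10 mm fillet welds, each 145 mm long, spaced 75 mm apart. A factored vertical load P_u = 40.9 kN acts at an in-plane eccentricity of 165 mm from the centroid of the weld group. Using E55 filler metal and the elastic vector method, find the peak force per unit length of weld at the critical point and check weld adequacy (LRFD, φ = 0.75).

f_max ≈ 678 N/mm; adequate

E55XX → F_EXX = 550 MPa.
Total weld length L_w = 290 mm. Treat welds as unit-width lines.
Polar moment about centroid: J = 2[d³/12 + d(b/2)²] = 2[145³/12 + 145×37.5²] = 915900 mm³.
Direct shear f_v = P/L_w = 40.9×10³ / 290 = 141 N/mm (vertical).
Torsion M = P·e = 40.9×10³ × 165 = 6748500 N·mm.
Critical point at (x, y) = (37.5, 72.5) from centroid. f_tx = M·y/J = 534.2 N/mm; f_ty = M·x/J = 276.3 N/mm.
Resultant f_max = √[f_tx² + (f_v + f_ty)²] = √[534.2² + (141 + 276.3)²] = 677.9 N/mm.
Capacity per unit length: φr_n = 0.75 × 0.6 × 550 × (0.707 × 10) = 1750 N/mm.
677.9 ≤ 1750 → adequate.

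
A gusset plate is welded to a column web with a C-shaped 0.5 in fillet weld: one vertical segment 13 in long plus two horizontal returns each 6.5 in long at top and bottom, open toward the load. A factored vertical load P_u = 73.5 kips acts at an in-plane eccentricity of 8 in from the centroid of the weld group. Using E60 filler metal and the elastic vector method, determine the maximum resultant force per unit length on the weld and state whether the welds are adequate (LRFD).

f_max ≈ 7.68 kip/in; adequate

E60XX → F_EXX = 60 ksi.
Total weld length L_w = 26 in. Treat welds as unit-width lines.
Centroid: x̄ = 2×6.5×3.25 / 26 = 1.625 in from the vertical weld.
Polar moment about centroid: J = I_x + I_y = [13³/12 + 2×6.5×6.5²] + [13×1.625² + 2(6.5³/12 + 6.5×1.625²)] = 846.8 in³.
Direct shear f_v = P/L_w = 73.5 / 26 = 2.827 kip/in (vertical).
Torsion M = P·e = 73.5 × 8 = 588 kip·in.
Critical point at (x, y) = (4.875, 6.5) from centroid. f_tx = M·y/J = 4.514 kip/in; f_ty = M·x/J = 3.385 kip/in.
Resultant f_max = √[f_tx² + (f_v + f_ty)²] = √[4.514² + (2.827 + 3.385)²] = 7.679 kip/in.
Capacity per unit length: φr_n = 0.75 × 0.6 × 60 × (0.707 × 0.5) = 9.544 kip/in.
7.679 ≤ 9.544 → adequate.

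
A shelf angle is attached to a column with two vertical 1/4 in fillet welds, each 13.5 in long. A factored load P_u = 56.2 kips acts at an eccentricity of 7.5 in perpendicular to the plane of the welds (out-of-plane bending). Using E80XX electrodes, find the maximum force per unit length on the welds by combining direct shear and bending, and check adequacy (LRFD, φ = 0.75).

E80XX → F_EXX = 80 ksi.
L_w = 2 × 13.5 = 27 in; section modulus (unit throat) S = 2 × L²/6 = 60.75 in².
Direct shear f_v = P/L_w = 56.2/27 = 2.081 kip/in.
Moment M = P × e = 56.2 × 7.5 = 421.5 kip·in; bending f_b = M/S = 6.938 kip/in.
f_max = √(f_v² + f_b²) = √(2.081² + 6.938²) = 7.244 kip/in.
φr_n = 0.75 × 0.6 × 80 × (0.707 × 0.25) = 6.363 kip/in → NOT adequate.

f_max ≈ 7.24 kip/in; NOT adequate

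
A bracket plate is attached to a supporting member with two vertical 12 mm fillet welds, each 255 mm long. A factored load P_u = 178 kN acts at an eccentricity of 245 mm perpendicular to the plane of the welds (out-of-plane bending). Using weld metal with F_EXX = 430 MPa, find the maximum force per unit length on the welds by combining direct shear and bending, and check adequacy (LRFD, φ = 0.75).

L_w = 2 × 255 = 510 mm; section modulus (unit throat) S = 2 × L²/6 = 21680 mm².
Direct shear f_v = P/L_w = 178×10³/510 = 349 N/mm.
Moment M = P × e = 178×10³ × 245 = 43610000 N·mm; bending f_b = M/S = 2012 N/mm.
f_max = √(f_v² + f_b²) = √(349² + 2012²) = 2042 N/mm.
φr_n = 0.75 × 0.6 × 430 × (0.707 × 12) = 1642 N/mm → NOT adequate.

f_max ≈ 2040 N/mm; NOT adequate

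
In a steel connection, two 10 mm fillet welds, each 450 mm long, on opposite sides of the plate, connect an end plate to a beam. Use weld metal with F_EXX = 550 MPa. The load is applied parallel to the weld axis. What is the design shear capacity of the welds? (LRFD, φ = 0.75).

φR_n ≈ 1570 kN

Effective throat t_e = 0.707 × 10 = 7.07 mm.
Total length L = 900 mm; A_we = 7.07 × 900 = 6363 mm².
F_nw = 0.6 F_EXX = 0.6 × 550 = 330 MPa.
φR_n = 0.75 × 330 × 6363 × 10⁻³ = 1575 kN.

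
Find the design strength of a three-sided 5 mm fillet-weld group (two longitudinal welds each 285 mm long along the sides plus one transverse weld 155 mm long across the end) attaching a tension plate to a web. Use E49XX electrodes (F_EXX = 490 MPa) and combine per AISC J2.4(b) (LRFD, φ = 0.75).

t_e = 0.707 × 5 = 3.535 mm.
R_nwl = 0.6 × 490 × 3.535 × 570 × 10⁻³ = 592.4 kN (longitudinal, 2 welds).
R_nwt = 0.6 × 490 × 3.535 × 155 × 10⁻³ = 161.1 kN (transverse, base value).
(i) R_nwl + R_nwt = 753.5 kN; (ii) 0.85 R_nwl + 1.5 R_nwt = 745.2 kN.
R_n = max = 753.5 kN [governs: (i)]; φR_n = 565.1 kN.

φR_n ≈ 565 kN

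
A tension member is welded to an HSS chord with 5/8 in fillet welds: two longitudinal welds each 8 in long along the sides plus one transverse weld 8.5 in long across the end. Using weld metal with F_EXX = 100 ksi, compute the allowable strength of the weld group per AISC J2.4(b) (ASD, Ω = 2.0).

t_e = 0.707 × 0.625 = 0.4419 in.
R_nwl = 0.6 × 100 × 0.4419 × 16 = 424.2 kips (longitudinal, 2 welds).
R_nwt = 0.6 × 100 × 0.4419 × 8.5 = 225.4 kips (transverse, base value).
(i) R_nwl + R_nwt = 649.6 kips; (ii) 0.85 R_nwl + 1.5 R_nwt = 698.6 kips.
R_n = max = 698.6 kips [governs: (ii)]; R_n/Ω = 349.3 kips.

R_n/Ω ≈ 349 kips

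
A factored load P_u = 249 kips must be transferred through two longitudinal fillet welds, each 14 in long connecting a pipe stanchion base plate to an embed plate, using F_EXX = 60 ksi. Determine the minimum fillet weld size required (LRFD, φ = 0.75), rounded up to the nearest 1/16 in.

Total weld length L = 28 in.
Required throat t_e = P_u / (φ × 0.6 F_EXX × L) = 249 / (0.75 × 0.6 × 60 × 28) = 0.3294 in.
Required leg w = t_e / 0.707 = 0.4659 in → use 1/2 in.

w = 1/2 in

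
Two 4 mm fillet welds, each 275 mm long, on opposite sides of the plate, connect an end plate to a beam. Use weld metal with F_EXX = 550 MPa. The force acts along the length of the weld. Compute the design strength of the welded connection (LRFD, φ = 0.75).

φR_n ≈ 385 kN

Effective throat t_e = 0.707 × 4 = 2.828 mm.
Total length L = 550 mm; A_we = 2.828 × 550 = 1555 mm².
F_nw = 0.6 F_EXX = 0.6 × 550 = 330 MPa.
φR_n = 0.75 × 330 × 1555 × 10⁻³ = 385 kN.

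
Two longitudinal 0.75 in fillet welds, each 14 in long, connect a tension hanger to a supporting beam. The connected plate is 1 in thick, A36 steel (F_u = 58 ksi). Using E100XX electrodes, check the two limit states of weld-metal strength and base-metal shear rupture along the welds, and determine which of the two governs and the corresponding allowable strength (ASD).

E100XX → F_EXX = 100 ksi.
t_e = 0.707 × 0.75 = 0.5302 in; L = 28 in.
Weld metal: R_n/Ω = (1/2.0) × 0.6 × 100 × 0.5302 × 28 = 445.4 kips.
Base metal (shear rupture): R_n/Ω = (1/2.0) × 0.6 × 58 × 1 × 28 = 487.2 kips.
Governing: weld metal.

R_n/Ω ≈ 445 kips (weld metal governs)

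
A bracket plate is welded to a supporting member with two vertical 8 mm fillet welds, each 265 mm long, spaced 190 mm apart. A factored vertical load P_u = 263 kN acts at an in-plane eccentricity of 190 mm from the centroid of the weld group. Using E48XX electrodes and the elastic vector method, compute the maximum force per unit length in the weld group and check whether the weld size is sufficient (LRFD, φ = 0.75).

E48XX → F_EXX = 480 MPa.
Total weld length L_w = 530 mm. Treat welds as unit-width lines.
Polar moment about centroid: J = 2[d³/12 + d(b/2)²] = 2[265³/12 + 265×95²] = 7885000 mm³.
Direct shear f_v = P/L_w = 263×10³ / 530 = 496.2 N/mm (vertical).
Torsion M = P·e = 263×10³ × 190 = 49970000 N·mm.
Critical point at (x, y) = (95, 132.5) from centroid. f_tx = M·y/J = 839.7 N/mm; f_ty = M·x/J = 602.1 N/mm.
Resultant f_max = √[f_tx² + (f_v + f_ty)²] = √[839.7² + (496.2 + 602.1)²] = 1383 N/mm.
Capacity per unit length: φr_n = 0.75 × 0.6 × 480 × (0.707 × 8) = 1222 N/mm.
1383 > 1222 → NOT adequate.

f_max ≈ 1380 N/mm; NOT adequate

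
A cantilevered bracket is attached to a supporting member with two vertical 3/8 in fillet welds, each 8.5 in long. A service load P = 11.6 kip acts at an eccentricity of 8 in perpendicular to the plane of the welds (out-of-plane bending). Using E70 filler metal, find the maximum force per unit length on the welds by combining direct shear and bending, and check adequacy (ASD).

f_max ≈ 3.91 kip/in; adequate

E70XX → F_EXX = 70 ksi.
L_w = 2 × 8.5 = 17 in; section modulus (unit throat) S = 2 × L²/6 = 24.08 in².
Direct shear f_v = P/L_w = 11.6/17 = 0.6824 kip/in.
Moment M = P × e = 11.6 × 8 = 92.8 kip·in; bending f_b = M/S = 3.853 kip/in.
f_max = √(f_v² + f_b²) = √(0.6824² + 3.853²) = 3.913 kip/in.
r_n/Ω = (1/2.0) × 0.6 × 70 × (0.707 × 0.375) = 5.568 kip/in → adequate.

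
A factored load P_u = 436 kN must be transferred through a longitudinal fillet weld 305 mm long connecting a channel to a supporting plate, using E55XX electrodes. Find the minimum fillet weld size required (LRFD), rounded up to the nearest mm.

w = 9 mm

E55XX → F_EXX = 550 MPa.
Total weld length L = 305 mm.
Required throat t_e = P_u / (φ × 0.6 F_EXX × L) = 436 / (0.75 × 0.6 × 550 × 305 × 10⁻³) = 5.776 mm.
Required leg w = t_e / 0.707 = 8.169 mm → use 9 mm.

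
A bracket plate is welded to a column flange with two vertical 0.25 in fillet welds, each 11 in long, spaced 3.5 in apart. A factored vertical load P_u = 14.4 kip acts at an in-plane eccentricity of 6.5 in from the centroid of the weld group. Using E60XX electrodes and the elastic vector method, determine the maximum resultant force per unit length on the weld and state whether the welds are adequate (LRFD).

f_max ≈ 2.16 kip/in; adequate

E60XX → F_EXX = 60 ksi.
Total weld length L_w = 22 in. Treat welds as unit-width lines.
Polar moment about centroid: J = 2[d³/12 + d(b/2)²] = 2[11³/12 + 11×1.75²] = 289.2 in³.
Direct shear f_v = P/L_w = 14.4 / 22 = 0.6545 kip/in (vertical).
Torsion M = P·e = 14.4 × 6.5 = 93.6 kip·in.
Critical point at (x, y) = (1.75, 5.5) from centroid. f_tx = M·y/J = 1.78 kip/in; f_ty = M·x/J = 0.5664 kip/in.
Resultant f_max = √[f_tx² + (f_v + f_ty)²] = √[1.78² + (0.6545 + 0.5664)²] = 2.159 kip/in.
Capacity per unit length: φr_n = 0.75 × 0.6 × 60 × (0.707 × 0.25) = 4.772 kip/in.
2.159 ≤ 4.772 → adequate.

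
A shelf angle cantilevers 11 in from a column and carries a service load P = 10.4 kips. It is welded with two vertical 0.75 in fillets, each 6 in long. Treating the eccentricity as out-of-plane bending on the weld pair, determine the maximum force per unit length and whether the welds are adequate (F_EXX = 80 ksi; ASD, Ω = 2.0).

f_max ≈ 9.57 kip/in; adequate

L_w = 2 × 6 = 12 in; section modulus (unit throat) S = 2 × L²/6 = 12 in².
Direct shear f_v = P/L_w = 10.4/12 = 0.8667 kip/in.
Moment M = P × e = 10.4 × 11 = 114.4 kip·in; bending f_b = M/S = 9.533 kip/in.
f_max = √(f_v² + f_b²) = √(0.8667² + 9.533²) = 9.573 kip/in.
r_n/Ω = (1/2.0) × 0.6 × 80 × (0.707 × 0.75) = 12.73 kip/in → adequate.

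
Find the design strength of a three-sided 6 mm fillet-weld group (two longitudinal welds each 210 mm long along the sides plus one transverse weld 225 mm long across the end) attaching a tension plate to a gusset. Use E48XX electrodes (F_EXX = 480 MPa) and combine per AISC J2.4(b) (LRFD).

φR_n ≈ 636 kN

t_e = 0.707 × 6 = 4.242 mm.
R_nwl = 0.6 × 480 × 4.242 × 420 × 10⁻³ = 513.1 kN (longitudinal, 2 welds).
R_nwt = 0.6 × 480 × 4.242 × 225 × 10⁻³ = 274.9 kN (transverse, base value).
(i) R_nwl + R_nwt = 788 kN; (ii) 0.85 R_nwl + 1.5 R_nwt = 848.5 kN.
R_n = max = 848.5 kN [governs: (ii)]; φR_n = 636.4 kN.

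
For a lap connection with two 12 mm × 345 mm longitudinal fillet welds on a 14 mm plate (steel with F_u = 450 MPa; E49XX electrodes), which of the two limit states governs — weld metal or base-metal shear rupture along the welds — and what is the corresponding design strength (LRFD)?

E49XX → F_EXX = 490 MPa.
t_e = 0.707 × 12 = 8.484 mm; L = 690 mm.
Weld metal: φR_n = 0.75 × 0.6 × 490 × 8.484 × 690 × 10⁻³ = 1291 kN.
Base metal (shear rupture): φR_n = 0.75 × 0.6 × 450 × 14 × 690 × 10⁻³ = 1956 kN.
Governing: weld metal.

φR_n ≈ 1290 kN (weld metal governs)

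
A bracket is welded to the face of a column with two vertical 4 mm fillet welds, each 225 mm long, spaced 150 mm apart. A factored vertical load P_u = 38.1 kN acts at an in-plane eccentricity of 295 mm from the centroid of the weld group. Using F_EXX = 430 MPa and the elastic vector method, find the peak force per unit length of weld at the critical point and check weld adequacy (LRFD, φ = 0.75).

f_max ≈ 396 N/mm; adequate

Total weld length L_w = 450 mm. Treat welds as unit-width lines.
Polar moment about centroid: J = 2[d³/12 + d(b/2)²] = 2[225³/12 + 225×75²] = 4430000 mm³.
Direct shear f_v = P/L_w = 38.1×10³ / 450 = 84.67 N/mm (vertical).
Torsion M = P·e = 38.1×10³ × 295 = 11240000 N·mm.
Critical point at (x, y) = (75, 112.5) from centroid. f_tx = M·y/J = 285.4 N/mm; f_ty = M·x/J = 190.3 N/mm.
Resultant f_max = √[f_tx² + (f_v + f_ty)²] = √[285.4² + (84.67 + 190.3)²] = 396.3 N/mm.
Capacity per unit length: φr_n = 0.75 × 0.6 × 430 × (0.707 × 4) = 547.2 N/mm.
396.3 ≤ 547.2 → adequate.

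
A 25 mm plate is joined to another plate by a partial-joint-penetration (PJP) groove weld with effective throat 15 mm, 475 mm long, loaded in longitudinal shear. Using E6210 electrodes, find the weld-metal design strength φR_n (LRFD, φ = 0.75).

E62XX → F_EXX = 620 MPa.
Effective throat (given) t_e = 15 mm.
A_we = 15 × 475 = 7125 mm².
F_nw = 0.6 F_EXX = 372 MPa.
φR_n = 0.75 × 372 × 7125 × 10⁻³ = 1988 kN.

φR_n ≈ 1990 kN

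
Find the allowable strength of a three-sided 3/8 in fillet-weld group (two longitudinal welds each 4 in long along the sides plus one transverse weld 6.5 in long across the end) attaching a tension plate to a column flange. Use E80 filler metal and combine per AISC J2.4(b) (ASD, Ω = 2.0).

R_n/Ω ≈ 105 kip

E80XX → F_EXX = 80 ksi.
t_e = 0.707 × 0.375 = 0.2651 in.
R_nwl = 0.6 × 80 × 0.2651 × 8 = 101.8 kip (longitudinal, 2 welds).
R_nwt = 0.6 × 80 × 0.2651 × 6.5 = 82.72 kip (transverse, base value).
(i) R_nwl + R_nwt = 184.5 kip; (ii) 0.85 R_nwl + 1.5 R_nwt = 210.6 kip.
R_n = max = 210.6 kip [governs: (ii)]; R_n/Ω = 105.3 kip.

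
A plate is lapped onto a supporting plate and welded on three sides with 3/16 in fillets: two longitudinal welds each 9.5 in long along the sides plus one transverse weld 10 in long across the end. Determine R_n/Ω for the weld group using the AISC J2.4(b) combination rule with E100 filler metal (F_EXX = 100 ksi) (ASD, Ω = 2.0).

t_e = 0.707 × 0.1875 = 0.1326 in.
R_nwl = 0.6 × 100 × 0.1326 × 19 = 151.1 kip (longitudinal, 2 welds).
R_nwt = 0.6 × 100 × 0.1326 × 10 = 79.54 kip (transverse, base value).
(i) R_nwl + R_nwt = 230.7 kip; (ii) 0.85 R_nwl + 1.5 R_nwt = 247.8 kip.
R_n = max = 247.8 kip [governs: (ii)]; R_n/Ω = 123.9 kip.

R_n/Ω ≈ 124 kip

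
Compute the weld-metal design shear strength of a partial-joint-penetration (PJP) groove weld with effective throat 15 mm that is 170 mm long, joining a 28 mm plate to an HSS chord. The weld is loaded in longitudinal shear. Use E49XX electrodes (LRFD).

E49XX → F_EXX = 490 MPa.
Effective throat (given) t_e = 15 mm.
A_we = 15 × 170 = 2550 mm².
F_nw = 0.6 F_EXX = 294 MPa.
φR_n = 0.75 × 294 × 2550 × 10⁻³ = 562.3 kN.

φR_n ≈ 562 kN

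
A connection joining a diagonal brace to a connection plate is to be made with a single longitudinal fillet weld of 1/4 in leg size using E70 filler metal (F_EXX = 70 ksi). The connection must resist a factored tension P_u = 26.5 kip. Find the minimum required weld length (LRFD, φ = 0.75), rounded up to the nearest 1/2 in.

L = 5 in

Throat t_e = 0.707 × 0.25 = 0.1767 in.
φr_n = 0.75 × 0.6 × 70 × 0.1767 = 5.568 kip/in.
L_req = P_u / φr_n = 26.5 / 5.568 = 4.76 in total.
Round up → use L = 5 in.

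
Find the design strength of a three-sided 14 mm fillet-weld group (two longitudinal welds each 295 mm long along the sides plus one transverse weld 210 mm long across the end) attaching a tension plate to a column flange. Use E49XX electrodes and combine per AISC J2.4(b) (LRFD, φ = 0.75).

E49XX → F_EXX = 490 MPa.
t_e = 0.707 × 14 = 9.898 mm.
R_nwl = 0.6 × 490 × 9.898 × 590 × 10⁻³ = 1717 kN (longitudinal, 2 welds).
R_nwt = 0.6 × 490 × 9.898 × 210 × 10⁻³ = 611.1 kN (transverse, base value).
(i) R_nwl + R_nwt = 2328 kN; (ii) 0.85 R_nwl + 1.5 R_nwt = 2376 kN.
R_n = max = 2376 kN [governs: (ii)]; φR_n = 1782 kN.

φR_n ≈ 1780 kN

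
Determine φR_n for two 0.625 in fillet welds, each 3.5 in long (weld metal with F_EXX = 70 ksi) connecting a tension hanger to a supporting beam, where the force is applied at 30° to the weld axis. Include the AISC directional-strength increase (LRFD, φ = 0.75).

t_e = 0.707 × 0.625 = 0.4419 in; A_we = 0.4419 × 7 = 3.093 in².
Directional factor: 1.0 + 0.5 sin^1.5(30°) = 1.177.
F_nw = 0.6 × 70 × 1.177 = 49.42 ksi.
φR_n = 0.75 × 49.42 × 3.093 = 114.7 kip.

φR_n ≈ 115 kip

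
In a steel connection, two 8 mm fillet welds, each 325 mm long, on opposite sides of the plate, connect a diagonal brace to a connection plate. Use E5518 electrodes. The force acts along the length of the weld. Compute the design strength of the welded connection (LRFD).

φR_n ≈ 910 kN

E55XX → F_EXX = 550 MPa.
Effective throat t_e = 0.707 × 8 = 5.656 mm.
Total length L = 650 mm; A_we = 5.656 × 650 = 3676 mm².
F_nw = 0.6 F_EXX = 0.6 × 550 = 330 MPa.
φR_n = 0.75 × 330 × 3676 × 10⁻³ = 909.9 kN.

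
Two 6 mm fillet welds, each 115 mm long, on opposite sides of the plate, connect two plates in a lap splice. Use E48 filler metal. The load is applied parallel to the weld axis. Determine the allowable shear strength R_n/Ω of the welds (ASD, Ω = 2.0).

E48XX → F_EXX = 480 MPa.
Effective throat t_e = 0.707 × 6 = 4.242 mm.
Total length L = 230 mm; A_we = 4.242 × 230 = 975.7 mm².
F_nw = 0.6 F_EXX = 0.6 × 480 = 288 MPa.
R_n = 288 × 975.7 × 10⁻³ = 281 kN; R_n/Ω = 281/2.0 = 140.5 kN.

R_n/Ω ≈ 140 kN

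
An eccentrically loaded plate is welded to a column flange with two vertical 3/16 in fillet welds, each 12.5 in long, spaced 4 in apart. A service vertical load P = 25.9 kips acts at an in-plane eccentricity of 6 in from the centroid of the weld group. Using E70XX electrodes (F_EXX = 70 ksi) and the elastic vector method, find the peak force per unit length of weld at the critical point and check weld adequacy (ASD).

f_max ≈ 2.89 kip/in; NOT adequate

Total weld length L_w = 25 in. Treat welds as unit-width lines.
Polar moment about centroid: J = 2[d³/12 + d(b/2)²] = 2[12.5³/12 + 12.5×2²] = 425.5 in³.
Direct shear f_v = P/L_w = 25.9 / 25 = 1.036 kip/in (vertical).
Torsion M = P·e = 25.9 × 6 = 155.4 kip·in.
Critical point at (x, y) = (2, 6.25) from centroid. f_tx = M·y/J = 2.282 kip/in; f_ty = M·x/J = 0.7304 kip/in.
Resultant f_max = √[f_tx² + (f_v + f_ty)²] = √[2.282² + (1.036 + 0.7304)²] = 2.886 kip/in.
Capacity per unit length: r_n/Ω = (1/2.0) × 0.6 × 70 × (0.707 × 0.1875) = 2.784 kip/in.
2.886 > 2.784 → NOT adequate.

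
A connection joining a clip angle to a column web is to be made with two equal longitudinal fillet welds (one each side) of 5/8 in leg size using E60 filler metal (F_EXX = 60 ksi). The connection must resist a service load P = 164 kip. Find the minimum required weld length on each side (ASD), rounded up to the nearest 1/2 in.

L = 10.5 in on each side

Throat t_e = 0.707 × 0.625 = 0.4419 in.
r_n/Ω = (0.6 × 60 × 0.4419) / 2.0 = 7.954 kip/in.
L_req = P / (r_n/Ω) = 164 / 7.954 = 20.62 in total.
Per side: 20.62 / 2 = 10.31 in.
Round up → use L = 10.5 in on each side.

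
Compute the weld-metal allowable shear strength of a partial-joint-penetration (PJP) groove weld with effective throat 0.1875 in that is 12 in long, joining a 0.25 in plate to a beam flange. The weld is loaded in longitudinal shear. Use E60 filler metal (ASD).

E60XX → F_EXX = 60 ksi.
Effective throat (given) t_e = 0.1875 in.
A_we = 0.1875 × 12 = 2.25 in².
F_nw = 0.6 F_EXX = 36 ksi.
R_n/Ω = (36 × 2.25) / 2.0 = 40.5 kip.

R_n/Ω ≈ 40.5 kip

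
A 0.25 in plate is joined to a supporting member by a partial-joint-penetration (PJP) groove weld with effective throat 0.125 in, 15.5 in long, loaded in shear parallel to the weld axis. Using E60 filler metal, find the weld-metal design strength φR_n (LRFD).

φR_n ≈ 52.3 kip

E60XX → F_EXX = 60 ksi.
Effective throat (given) t_e = 0.125 in.
A_we = 0.125 × 15.5 = 1.938 in².
F_nw = 0.6 F_EXX = 36 ksi.
φR_n = 0.75 × 36 × 1.938 = 52.31 kip.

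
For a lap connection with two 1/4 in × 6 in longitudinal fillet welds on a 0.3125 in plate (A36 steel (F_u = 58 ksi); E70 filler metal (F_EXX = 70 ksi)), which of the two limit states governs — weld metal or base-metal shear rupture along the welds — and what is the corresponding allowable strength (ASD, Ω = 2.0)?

t_e = 0.707 × 0.25 = 0.1767 in; L = 12 in.
Weld metal: R_n/Ω = (1/2.0) × 0.6 × 70 × 0.1767 × 12 = 44.54 kip.
Base metal (shear rupture): R_n/Ω = (1/2.0) × 0.6 × 58 × 0.3125 × 12 = 65.25 kip.
Governing: weld metal.

R_n/Ω ≈ 44.5 kip (weld metal governs)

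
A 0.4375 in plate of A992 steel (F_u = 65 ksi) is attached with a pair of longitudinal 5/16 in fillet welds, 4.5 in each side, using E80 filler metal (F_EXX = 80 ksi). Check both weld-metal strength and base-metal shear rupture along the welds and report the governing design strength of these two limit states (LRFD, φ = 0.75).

φR_n ≈ 71.6 kips (weld metal governs)

t_e = 0.707 × 0.3125 = 0.2209 in; L = 9 in.
Weld metal: φR_n = 0.75 × 0.6 × 80 × 0.2209 × 9 = 71.58 kips.
Base metal (shear rupture): φR_n = 0.75 × 0.6 × 65 × 0.4375 × 9 = 115.2 kips.
Governing: weld metal.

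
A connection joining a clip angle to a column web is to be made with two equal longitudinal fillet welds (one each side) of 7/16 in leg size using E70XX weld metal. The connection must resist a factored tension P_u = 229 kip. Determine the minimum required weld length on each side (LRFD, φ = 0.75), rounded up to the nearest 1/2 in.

L = 12 in on each side

E70XX → F_EXX = 70 ksi.
Throat t_e = 0.707 × 0.4375 = 0.3093 in.
φr_n = 0.75 × 0.6 × 70 × 0.3093 = 9.743 kip/in.
L_req = P_u / φr_n = 229 / 9.743 = 23.5 in total.
Per side: 23.5 / 2 = 11.75 in.
Round up → use L = 12 in on each side.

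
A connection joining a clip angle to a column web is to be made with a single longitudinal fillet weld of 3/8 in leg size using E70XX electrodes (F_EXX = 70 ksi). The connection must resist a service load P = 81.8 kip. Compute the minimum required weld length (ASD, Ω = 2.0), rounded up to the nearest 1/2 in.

L = 15 in

Throat t_e = 0.707 × 0.375 = 0.2651 in.
r_n/Ω = (0.6 × 70 × 0.2651) / 2.0 = 5.568 kip/in.
L_req = P / (r_n/Ω) = 81.8 / 5.568 = 14.69 in total.
Round up → use L = 15 in.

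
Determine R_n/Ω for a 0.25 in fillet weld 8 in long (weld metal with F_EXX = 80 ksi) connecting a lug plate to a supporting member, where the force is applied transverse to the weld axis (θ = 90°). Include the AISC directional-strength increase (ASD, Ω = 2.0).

t_e = 0.707 × 0.25 = 0.1767 in; A_we = 0.1767 × 8 = 1.414 in².
Directional factor: 1.0 + 0.5 sin^1.5(90°) = 1.5.
F_nw = 0.6 × 80 × 1.5 = 72 ksi.
R_n/Ω = (72 × 1.414) / 2.0 = 50.9 kips.

R_n/Ω ≈ 50.9 kips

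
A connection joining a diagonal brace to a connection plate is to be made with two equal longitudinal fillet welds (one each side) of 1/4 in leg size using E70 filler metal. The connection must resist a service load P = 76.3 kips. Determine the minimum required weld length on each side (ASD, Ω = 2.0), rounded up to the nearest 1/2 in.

L = 10.5 in on each side

E70XX → F_EXX = 70 ksi.
Throat t_e = 0.707 × 0.25 = 0.1767 in.
r_n/Ω = (0.6 × 70 × 0.1767) / 2.0 = 3.712 kip/in.
L_req = P / (r_n/Ω) = 76.3 / 3.712 = 20.56 in total.
Per side: 20.56 / 2 = 10.28 in.
Round up → use L = 10.5 in on each side.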